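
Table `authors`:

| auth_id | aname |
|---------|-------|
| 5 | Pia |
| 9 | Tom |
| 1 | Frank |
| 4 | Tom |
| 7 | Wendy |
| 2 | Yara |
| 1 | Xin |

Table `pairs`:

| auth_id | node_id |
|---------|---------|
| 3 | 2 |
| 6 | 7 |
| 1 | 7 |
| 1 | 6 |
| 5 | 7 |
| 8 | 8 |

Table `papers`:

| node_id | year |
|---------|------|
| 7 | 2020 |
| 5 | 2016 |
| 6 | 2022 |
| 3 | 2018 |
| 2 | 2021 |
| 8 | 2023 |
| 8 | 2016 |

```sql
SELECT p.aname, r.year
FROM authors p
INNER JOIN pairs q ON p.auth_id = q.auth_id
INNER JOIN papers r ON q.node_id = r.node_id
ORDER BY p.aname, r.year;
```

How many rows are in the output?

Step 1 — p INNER JOIN q on auth_id → 5 row(s).
Then INNER JOIN `papers r` on node_id: keep only rows whose q.node_id appears in r.
Result: 5 row(s).

5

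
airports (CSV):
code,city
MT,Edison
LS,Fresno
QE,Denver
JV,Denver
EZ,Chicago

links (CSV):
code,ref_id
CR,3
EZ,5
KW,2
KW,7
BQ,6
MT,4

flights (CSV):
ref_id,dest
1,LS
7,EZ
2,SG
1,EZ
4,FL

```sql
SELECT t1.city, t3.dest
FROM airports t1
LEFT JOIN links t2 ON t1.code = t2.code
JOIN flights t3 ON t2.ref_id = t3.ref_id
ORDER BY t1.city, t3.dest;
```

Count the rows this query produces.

1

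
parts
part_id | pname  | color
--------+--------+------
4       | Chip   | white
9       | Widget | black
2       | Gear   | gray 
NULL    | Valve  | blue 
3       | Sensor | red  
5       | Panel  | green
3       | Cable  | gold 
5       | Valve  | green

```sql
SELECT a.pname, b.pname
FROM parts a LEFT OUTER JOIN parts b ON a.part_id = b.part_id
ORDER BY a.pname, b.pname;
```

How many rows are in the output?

LEFT JOIN keeps every row from `parts a`; unmatched rows get NULL for `parts b`'s columns.
Matching on a.part_id = b.part_id. A NULL in a compared column never satisfies the condition.
- a[0] part_id=4 → 1 match(es) in b → 1 row(s).
- a[1] part_id=9 → 1 match(es) in b → 1 row(s).
- a[2] part_id=2 → 1 match(es) in b → 1 row(s).
- a[3] part_id=NULL → no match; kept with NULLs on the b side.
- a[4] part_id=3 → 2 match(es) in b → 2 row(s).
- a[5] part_id=5 → 2 match(es) in b → 2 row(s).
- a[6] part_id=3 → 2 match(es) in b → 2 row(s).
- a[7] part_id=5 → 2 match(es) in b → 2 row(s).
Total: 11 matched + 1 padded = 12 rows.

12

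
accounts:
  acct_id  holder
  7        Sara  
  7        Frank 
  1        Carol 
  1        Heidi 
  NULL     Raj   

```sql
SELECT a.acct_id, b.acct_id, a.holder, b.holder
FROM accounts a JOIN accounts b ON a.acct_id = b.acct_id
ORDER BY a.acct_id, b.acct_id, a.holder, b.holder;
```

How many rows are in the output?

8

INNER JOIN keeps only pairs where the ON condition holds.
Matching on a.acct_id = b.acct_id. A NULL in a compared column never satisfies the condition.
- a[0] acct_id=7 → 2 match(es) in b → 2 row(s).
- a[1] acct_id=7 → 2 match(es) in b → 2 row(s).
- a[2] acct_id=1 → 2 match(es) in b → 2 row(s).
- a[3] acct_id=1 → 2 match(es) in b → 2 row(s).
- a[4] acct_id=NULL → no match; dropped.
Total: 8 rows.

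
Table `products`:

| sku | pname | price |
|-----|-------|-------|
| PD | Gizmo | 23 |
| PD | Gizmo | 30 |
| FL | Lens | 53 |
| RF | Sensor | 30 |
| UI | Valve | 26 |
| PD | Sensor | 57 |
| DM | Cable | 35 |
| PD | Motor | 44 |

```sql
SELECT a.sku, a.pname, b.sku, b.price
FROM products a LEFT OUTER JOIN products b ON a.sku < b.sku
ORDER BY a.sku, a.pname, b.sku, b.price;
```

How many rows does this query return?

23

LEFT JOIN keeps every row from `products a`; unmatched rows get NULL for `products b`'s columns.
Matching on a.sku < b.sku.
Matched pairs: 22; unmatched a rows kept: 1.
Total: 22 matched + 1 padded = 23 rows.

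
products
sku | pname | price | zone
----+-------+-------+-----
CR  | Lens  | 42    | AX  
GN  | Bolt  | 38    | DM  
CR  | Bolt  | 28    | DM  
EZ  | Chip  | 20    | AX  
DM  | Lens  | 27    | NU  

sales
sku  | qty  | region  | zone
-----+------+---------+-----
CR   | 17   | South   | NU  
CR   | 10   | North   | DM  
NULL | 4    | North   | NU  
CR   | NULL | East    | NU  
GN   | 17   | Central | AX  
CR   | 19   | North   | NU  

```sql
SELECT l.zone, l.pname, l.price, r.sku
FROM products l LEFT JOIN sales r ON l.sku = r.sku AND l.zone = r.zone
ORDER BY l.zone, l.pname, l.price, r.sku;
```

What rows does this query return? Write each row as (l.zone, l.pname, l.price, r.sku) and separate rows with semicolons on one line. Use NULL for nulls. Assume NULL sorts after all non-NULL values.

(AX, Chip, 20, NULL); (AX, Lens, 42, NULL); (DM, Bolt, 28, CR); (DM, Bolt, 38, NULL); (NU, Lens, 27, NULL)

LEFT JOIN keeps every row from `products`; unmatched rows get NULL for `sales`'s columns.
Matching on l.sku = r.sku AND l.zone = r.zone. A NULL in a compared column never satisfies the condition.
- l row (sku=CR, zone=AX): no match → kept, r columns NULL.
- l row (sku=GN, zone=DM): no match → kept, r columns NULL.
- l row (sku=CR, zone=DM): matches 1 r row(s) → 1 output row(s).
- l row (sku=EZ, zone=AX): no match → kept, r columns NULL.
- l row (sku=DM, zone=NU): no match → kept, r columns NULL.
After projecting and ordering:
l.zone | l.pname | l.price | r.sku
AX | Chip | 20 | NULL
AX | Lens | 42 | NULL
DM | Bolt | 28 | CR
DM | Bolt | 38 | NULL
NU | Lens | 27 | NULL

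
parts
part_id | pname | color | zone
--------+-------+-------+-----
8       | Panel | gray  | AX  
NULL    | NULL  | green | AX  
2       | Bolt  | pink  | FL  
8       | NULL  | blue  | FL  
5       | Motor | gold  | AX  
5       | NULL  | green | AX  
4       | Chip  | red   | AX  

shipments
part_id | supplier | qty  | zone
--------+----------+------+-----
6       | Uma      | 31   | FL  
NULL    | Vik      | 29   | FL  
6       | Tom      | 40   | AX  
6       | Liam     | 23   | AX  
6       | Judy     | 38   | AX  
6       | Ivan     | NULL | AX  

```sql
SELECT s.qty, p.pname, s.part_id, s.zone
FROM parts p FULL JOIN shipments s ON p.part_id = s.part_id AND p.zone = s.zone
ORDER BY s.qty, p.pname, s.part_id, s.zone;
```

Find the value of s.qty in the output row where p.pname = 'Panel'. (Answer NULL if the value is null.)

FULL OUTER JOIN keeps every row from both sides; unmatched rows get NULL for the other side's columns.
Matching on p.part_id = s.part_id AND p.zone = s.zone. A NULL in a compared column never satisfies the condition.
- p (part_id=8, zone=AX) has no partner → padded with NULL.
- p (part_id=NULL, zone=AX) has no partner → padded with NULL.
- p (part_id=2, zone=FL) has no partner → padded with NULL.
- p (part_id=8, zone=FL) has no partner → padded with NULL.
- p (part_id=5, zone=AX) has no partner → padded with NULL.
- p (part_id=5, zone=AX) has no partner → padded with NULL.
- p (part_id=4, zone=AX) has no partner → padded with NULL.
- 6 row(s) from s found no p partner → padded with NULL.

NULL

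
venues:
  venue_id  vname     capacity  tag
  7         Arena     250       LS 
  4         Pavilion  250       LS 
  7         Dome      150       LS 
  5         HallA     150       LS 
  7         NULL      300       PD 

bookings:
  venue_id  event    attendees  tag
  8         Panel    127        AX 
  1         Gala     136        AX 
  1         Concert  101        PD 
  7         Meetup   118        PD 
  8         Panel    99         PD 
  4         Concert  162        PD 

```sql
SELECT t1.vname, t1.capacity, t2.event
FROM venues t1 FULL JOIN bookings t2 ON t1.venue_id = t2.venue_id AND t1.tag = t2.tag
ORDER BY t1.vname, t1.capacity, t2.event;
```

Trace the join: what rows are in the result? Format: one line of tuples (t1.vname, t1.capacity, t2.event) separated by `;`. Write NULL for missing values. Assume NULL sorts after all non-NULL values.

(Arena, 250, NULL); (Dome, 150, NULL); (HallA, 150, NULL); (Pavilion, 250, NULL); (NULL, 300, Meetup); (NULL, NULL, Concert); (NULL, NULL, Concert); (NULL, NULL, Gala); (NULL, NULL, Panel); (NULL, NULL, Panel)

FULL OUTER JOIN keeps every row from both sides; unmatched rows get NULL for the other side's columns.
Matching on t1.venue_id = t2.venue_id AND t1.tag = t2.tag.
Matched pairs: 1; unmatched t1 rows kept: 4; unmatched t2 rows kept: 5.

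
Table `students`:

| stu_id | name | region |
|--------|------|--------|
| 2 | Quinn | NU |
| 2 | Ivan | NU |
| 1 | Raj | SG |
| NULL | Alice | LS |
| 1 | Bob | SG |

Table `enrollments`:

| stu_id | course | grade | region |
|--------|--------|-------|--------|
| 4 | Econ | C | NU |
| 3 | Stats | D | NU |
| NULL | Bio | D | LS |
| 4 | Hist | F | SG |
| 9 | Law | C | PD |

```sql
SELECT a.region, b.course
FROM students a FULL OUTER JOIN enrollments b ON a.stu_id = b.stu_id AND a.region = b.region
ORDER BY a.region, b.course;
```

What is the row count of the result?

FULL OUTER JOIN keeps every row from both sides; unmatched rows get NULL for the other side's columns.
Matching on a.stu_id = b.stu_id AND a.region = b.region. A NULL in a compared column never satisfies the condition.
- stu_id=2, region=NU: no b row matches, row kept with b columns NULL.
- stu_id=2, region=NU: no b row matches, row kept with b columns NULL.
- stu_id=1, region=SG: no b row matches, row kept with b columns NULL.
- stu_id=NULL, region=LS: no b row matches, row kept with b columns NULL.
- stu_id=1, region=SG: no b row matches, row kept with b columns NULL.
- 5 row(s) from b found no a partner → padded with NULL.
Total: 0 matched + 10 padded = 10 rows.

10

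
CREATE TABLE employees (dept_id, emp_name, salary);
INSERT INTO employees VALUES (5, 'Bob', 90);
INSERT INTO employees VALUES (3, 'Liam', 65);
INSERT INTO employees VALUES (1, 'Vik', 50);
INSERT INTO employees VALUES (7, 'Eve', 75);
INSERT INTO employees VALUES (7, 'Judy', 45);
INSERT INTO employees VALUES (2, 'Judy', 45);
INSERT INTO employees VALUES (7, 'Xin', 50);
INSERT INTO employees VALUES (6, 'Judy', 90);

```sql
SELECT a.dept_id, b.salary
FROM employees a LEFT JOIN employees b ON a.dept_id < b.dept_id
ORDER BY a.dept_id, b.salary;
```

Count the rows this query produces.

LEFT JOIN keeps every row from `employees a`; unmatched rows get NULL for `employees b`'s columns.
Matching on a.dept_id < b.dept_id.
Matched pairs: 25; unmatched a rows kept: 3.
Total: 25 matched + 3 padded = 28 rows.

28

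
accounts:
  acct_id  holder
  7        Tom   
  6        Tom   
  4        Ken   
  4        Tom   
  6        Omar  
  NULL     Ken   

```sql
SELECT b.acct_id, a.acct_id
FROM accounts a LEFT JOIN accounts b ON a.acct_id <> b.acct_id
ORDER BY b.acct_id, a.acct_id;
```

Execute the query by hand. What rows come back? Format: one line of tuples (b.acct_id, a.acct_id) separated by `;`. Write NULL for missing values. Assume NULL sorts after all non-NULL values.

(4, 6); (4, 6); (4, 6); (4, 6); (4, 7); (4, 7); (6, 4); (6, 4); (6, 4); (6, 4); (6, 7); (6, 7); (7, 4); (7, 4); (7, 6); (7, 6); (NULL, NULL)

LEFT JOIN keeps every row from `accounts a`; unmatched rows get NULL for `accounts b`'s columns.
Matching on a.acct_id <> b.acct_id. A NULL in a compared column never satisfies the condition.
Matched pairs: 16; unmatched a rows kept: 1.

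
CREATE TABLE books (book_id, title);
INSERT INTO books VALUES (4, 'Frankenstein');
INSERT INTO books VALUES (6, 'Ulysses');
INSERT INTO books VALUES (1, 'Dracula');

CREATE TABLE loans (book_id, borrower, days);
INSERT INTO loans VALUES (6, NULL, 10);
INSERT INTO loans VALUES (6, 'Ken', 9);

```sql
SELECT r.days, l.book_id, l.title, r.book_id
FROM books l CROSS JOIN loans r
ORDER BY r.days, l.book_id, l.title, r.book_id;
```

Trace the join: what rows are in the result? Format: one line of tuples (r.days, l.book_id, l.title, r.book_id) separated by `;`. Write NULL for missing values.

(9, 1, Dracula, 6); (9, 4, Frankenstein, 6); (9, 6, Ulysses, 6); (10, 1, Dracula, 6); (10, 4, Frankenstein, 6); (10, 6, Ulysses, 6)

CROSS JOIN pairs every row of `books` with every row of `loans`: 3 × 2 = 6 rows.
After projecting and ordering:
r.days | l.book_id | l.title | r.book_id
9 | 1 | Dracula | 6
9 | 4 | Frankenstein | 6
9 | 6 | Ulysses | 6
10 | 1 | Dracula | 6
10 | 4 | Frankenstein | 6
10 | 6 | Ulysses | 6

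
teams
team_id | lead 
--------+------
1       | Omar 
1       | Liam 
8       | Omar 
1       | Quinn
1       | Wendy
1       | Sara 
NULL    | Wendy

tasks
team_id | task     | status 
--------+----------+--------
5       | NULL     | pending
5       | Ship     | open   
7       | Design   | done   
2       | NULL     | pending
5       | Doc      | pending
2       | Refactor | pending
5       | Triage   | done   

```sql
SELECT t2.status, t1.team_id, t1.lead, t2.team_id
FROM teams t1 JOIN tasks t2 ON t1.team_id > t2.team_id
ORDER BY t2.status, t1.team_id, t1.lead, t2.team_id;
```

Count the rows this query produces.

7

INNER JOIN keeps only pairs where the ON condition holds.
Matching on t1.team_id > t2.team_id. A NULL in a compared column never satisfies the condition.
- t1 (team_id=1) has no partner → excluded.
- t1 (team_id=1) has no partner → excluded.
- t1 (team_id=8) pairs with 7 row(s) of t2.
- t1 (team_id=1) has no partner → excluded.
- t1 (team_id=1) has no partner → excluded.
- t1 (team_id=1) has no partner → excluded.
- t1 (team_id=NULL) has no partner → excluded.
Total: 7 rows.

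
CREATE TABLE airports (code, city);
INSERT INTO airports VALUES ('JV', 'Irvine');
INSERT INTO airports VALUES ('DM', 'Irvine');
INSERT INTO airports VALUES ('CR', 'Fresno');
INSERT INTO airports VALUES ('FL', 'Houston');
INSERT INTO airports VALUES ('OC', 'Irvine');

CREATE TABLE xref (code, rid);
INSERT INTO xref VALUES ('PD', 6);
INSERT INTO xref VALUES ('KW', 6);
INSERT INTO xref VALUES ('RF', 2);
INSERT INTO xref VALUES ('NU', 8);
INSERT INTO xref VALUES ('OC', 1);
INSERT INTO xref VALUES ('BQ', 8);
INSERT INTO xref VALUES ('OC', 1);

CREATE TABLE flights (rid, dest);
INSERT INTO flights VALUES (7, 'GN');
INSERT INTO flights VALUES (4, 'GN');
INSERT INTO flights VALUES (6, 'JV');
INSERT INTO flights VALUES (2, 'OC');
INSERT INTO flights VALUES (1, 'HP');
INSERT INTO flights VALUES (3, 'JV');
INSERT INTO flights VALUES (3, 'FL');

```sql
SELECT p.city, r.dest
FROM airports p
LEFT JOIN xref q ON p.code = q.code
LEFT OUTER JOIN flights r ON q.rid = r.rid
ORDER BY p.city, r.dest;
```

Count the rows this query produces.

6

Step 1 — p LEFT JOIN q on code → 6 row(s).
Then LEFT JOIN `flights r` on rid: each of those 6 rows is kept; rows whose q.rid has no match in r get NULL for r's columns.
Result: 6 row(s).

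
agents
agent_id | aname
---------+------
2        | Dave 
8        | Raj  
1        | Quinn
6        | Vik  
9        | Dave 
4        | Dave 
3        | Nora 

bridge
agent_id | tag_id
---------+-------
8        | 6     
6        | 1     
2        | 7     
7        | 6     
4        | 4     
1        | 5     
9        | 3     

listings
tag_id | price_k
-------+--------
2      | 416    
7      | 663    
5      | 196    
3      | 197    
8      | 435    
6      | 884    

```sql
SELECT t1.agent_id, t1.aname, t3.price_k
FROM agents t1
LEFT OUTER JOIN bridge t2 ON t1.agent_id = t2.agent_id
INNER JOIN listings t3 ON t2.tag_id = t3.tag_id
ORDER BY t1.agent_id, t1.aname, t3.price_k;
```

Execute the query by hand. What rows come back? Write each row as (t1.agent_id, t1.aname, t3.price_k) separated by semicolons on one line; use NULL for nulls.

(1, Quinn, 196); (2, Dave, 663); (8, Raj, 884); (9, Dave, 197)

Evaluate left to right. First `agents t1 LEFT JOIN bridge t2` on agent_id: 7 row(s).
Then INNER JOIN `listings t3` on tag_id: keep only rows whose t2.tag_id appears in t3.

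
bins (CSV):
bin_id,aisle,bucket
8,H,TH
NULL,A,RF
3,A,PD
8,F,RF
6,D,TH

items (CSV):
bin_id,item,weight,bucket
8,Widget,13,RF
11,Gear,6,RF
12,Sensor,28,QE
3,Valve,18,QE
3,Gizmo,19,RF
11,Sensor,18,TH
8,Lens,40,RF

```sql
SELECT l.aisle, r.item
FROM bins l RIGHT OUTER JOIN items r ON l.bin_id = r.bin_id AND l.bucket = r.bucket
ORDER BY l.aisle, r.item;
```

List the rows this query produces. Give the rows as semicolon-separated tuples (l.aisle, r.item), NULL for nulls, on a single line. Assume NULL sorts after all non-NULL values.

RIGHT JOIN keeps every row from `items`; unmatched rows get NULL for `bins`'s columns.
Matching on l.bin_id = r.bin_id AND l.bucket = r.bucket. A NULL in a compared column never satisfies the condition.
- l[0] bin_id=8, bucket=TH → no match.
- l[1] bin_id=NULL, bucket=RF → no match.
- l[2] bin_id=3, bucket=PD → no match.
- l[3] bin_id=8, bucket=RF → 2 match(es) in r → 2 row(s).
- l[4] bin_id=6, bucket=TH → no match.
- plus 5 unmatched r row(s), each kept with NULL l columns.
After projecting and ordering:
l.aisle | r.item
F | Lens
F | Widget
NULL | Gear
NULL | Gizmo
NULL | Sensor
NULL | Sensor
NULL | Valve

(F, Lens); (F, Widget); (NULL, Gear); (NULL, Gizmo); (NULL, Sensor); (NULL, Sensor); (NULL, Valve)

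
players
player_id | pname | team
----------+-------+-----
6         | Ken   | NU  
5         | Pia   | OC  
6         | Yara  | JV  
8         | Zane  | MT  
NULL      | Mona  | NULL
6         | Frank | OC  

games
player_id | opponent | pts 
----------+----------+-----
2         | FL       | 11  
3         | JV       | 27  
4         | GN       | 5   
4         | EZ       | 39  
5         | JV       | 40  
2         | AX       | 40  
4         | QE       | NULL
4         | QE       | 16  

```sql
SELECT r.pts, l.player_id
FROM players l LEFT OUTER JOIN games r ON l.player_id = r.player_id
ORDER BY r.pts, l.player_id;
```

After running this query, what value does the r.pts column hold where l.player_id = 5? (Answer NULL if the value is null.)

LEFT JOIN keeps every row from `players`; unmatched rows get NULL for `games`'s columns.
Matching on l.player_id = r.player_id. A NULL in a compared column never satisfies the condition.
Matched pairs: 1; unmatched l rows kept: 5.

40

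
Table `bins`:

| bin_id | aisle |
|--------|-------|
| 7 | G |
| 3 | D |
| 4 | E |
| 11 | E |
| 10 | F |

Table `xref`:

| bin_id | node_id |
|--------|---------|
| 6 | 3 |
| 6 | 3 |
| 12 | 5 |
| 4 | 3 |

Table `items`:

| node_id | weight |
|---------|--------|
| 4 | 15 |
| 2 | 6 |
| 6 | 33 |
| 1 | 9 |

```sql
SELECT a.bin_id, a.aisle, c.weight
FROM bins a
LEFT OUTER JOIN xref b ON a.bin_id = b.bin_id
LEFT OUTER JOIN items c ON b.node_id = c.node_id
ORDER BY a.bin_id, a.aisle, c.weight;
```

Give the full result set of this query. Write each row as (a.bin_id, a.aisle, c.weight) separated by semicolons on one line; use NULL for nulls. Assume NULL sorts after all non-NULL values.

(3, D, NULL); (4, E, NULL); (7, G, NULL); (10, F, NULL); (11, E, NULL)

Joins associate left-to-right: bins LEFT JOIN xref on bin_id gives 5 intermediate row(s).
Then LEFT JOIN `items c` on node_id: each of those 5 rows is kept; rows whose b.node_id has no match in c get NULL for c's columns.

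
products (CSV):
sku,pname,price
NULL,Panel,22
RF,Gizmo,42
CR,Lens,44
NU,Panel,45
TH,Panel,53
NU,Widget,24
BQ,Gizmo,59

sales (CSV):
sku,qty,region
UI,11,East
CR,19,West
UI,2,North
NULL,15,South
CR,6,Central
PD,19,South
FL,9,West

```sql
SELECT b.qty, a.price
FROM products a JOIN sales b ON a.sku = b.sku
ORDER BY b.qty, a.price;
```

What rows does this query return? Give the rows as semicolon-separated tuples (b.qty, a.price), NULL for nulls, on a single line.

INNER JOIN keeps only pairs where the ON condition holds.
Matching on a.sku = b.sku. A NULL in a compared column never satisfies the condition.
- a[0] sku=NULL → no match; dropped.
- a[1] sku=RF → no match; dropped.
- a[2] sku=CR → 2 match(es) in b → 2 row(s).
- a[3] sku=NU → no match; dropped.
- a[4] sku=TH → no match; dropped.
- a[5] sku=NU → no match; dropped.
- a[6] sku=BQ → no match; dropped.
After projecting and ordering:
b.qty | a.price
6 | 44
19 | 44

(6, 44); (19, 44)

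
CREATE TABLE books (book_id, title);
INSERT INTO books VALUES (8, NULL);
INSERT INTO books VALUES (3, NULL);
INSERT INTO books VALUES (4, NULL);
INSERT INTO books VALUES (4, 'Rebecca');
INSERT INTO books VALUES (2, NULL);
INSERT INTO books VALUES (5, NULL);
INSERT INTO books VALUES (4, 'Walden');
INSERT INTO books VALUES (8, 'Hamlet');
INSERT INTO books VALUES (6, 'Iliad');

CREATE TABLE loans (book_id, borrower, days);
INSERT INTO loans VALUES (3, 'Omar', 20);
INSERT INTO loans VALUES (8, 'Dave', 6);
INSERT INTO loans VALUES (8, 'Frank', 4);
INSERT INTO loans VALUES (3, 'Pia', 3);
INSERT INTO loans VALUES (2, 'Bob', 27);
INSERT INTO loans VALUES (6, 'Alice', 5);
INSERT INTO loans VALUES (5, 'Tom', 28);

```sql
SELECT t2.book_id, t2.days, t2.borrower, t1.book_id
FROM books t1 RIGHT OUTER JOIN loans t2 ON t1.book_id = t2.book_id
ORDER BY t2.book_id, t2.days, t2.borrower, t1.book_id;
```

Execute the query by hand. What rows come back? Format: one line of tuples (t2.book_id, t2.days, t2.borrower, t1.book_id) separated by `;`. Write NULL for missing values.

RIGHT JOIN keeps every row from `loans`; unmatched rows get NULL for `books`'s columns.
Matching on t1.book_id = t2.book_id.
- book_id=8: 2 matching t2 row(s), so 2 row(s) emitted.
- book_id=3: 2 matching t2 row(s), so 2 row(s) emitted.
- book_id=4: no matching t2 row.
- book_id=4: no matching t2 row.
- book_id=2: 1 matching t2 row(s), so 1 row(s) emitted.
- book_id=5: 1 matching t2 row(s), so 1 row(s) emitted.
- book_id=4: no matching t2 row.
- book_id=8: 2 matching t2 row(s), so 2 row(s) emitted.
- book_id=6: 1 matching t2 row(s), so 1 row(s) emitted.
- every t2 row matched at least one t1 row.
After projecting and ordering:
t2.book_id | t2.days | t2.borrower | t1.book_id
2 | 27 | Bob | 2
3 | 3 | Pia | 3
3 | 20 | Omar | 3
5 | 28 | Tom | 5
6 | 5 | Alice | 6
8 | 4 | Frank | 8
8 | 4 | Frank | 8
8 | 6 | Dave | 8
8 | 6 | Dave | 8

(2, 27, Bob, 2); (3, 3, Pia, 3); (3, 20, Omar, 3); (5, 28, Tom, 5); (6, 5, Alice, 6); (8, 4, Frank, 8); (8, 4, Frank, 8); (8, 6, Dave, 8); (8, 6, Dave, 8)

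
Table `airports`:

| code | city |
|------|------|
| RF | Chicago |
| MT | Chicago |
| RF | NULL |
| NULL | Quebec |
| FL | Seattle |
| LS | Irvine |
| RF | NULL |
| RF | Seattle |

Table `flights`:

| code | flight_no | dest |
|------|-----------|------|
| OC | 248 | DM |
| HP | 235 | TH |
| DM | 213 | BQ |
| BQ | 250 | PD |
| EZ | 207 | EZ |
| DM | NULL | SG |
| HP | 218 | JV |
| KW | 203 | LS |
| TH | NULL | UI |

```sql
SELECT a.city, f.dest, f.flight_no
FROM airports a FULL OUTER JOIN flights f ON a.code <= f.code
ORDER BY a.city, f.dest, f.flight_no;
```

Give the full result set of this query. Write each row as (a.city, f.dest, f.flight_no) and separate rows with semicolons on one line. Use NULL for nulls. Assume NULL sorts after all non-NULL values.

(Chicago, DM, 248); (Chicago, UI, NULL); (Chicago, UI, NULL); (Irvine, DM, 248); (Irvine, UI, NULL); (Quebec, NULL, NULL); (Seattle, DM, 248); (Seattle, JV, 218); (Seattle, LS, 203); (Seattle, TH, 235); (Seattle, UI, NULL); (Seattle, UI, NULL); (NULL, BQ, 213); (NULL, EZ, 207); (NULL, PD, 250); (NULL, SG, NULL); (NULL, UI, NULL); (NULL, UI, NULL)

FULL OUTER JOIN keeps every row from both sides; unmatched rows get NULL for the other side's columns.
Matching on a.code <= f.code. A NULL in a compared column never satisfies the condition.
- code=RF: 1 matching f row(s), so 1 row(s) emitted.
- code=MT: 2 matching f row(s), so 2 row(s) emitted.
- code=RF: 1 matching f row(s), so 1 row(s) emitted.
- code=NULL: no f row matches, row kept with f columns NULL.
- code=FL: 5 matching f row(s), so 5 row(s) emitted.
- code=LS: 2 matching f row(s), so 2 row(s) emitted.
- code=RF: 1 matching f row(s), so 1 row(s) emitted.
- code=RF: 1 matching f row(s), so 1 row(s) emitted.
- 4 row(s) from f found no a partner → padded with NULL.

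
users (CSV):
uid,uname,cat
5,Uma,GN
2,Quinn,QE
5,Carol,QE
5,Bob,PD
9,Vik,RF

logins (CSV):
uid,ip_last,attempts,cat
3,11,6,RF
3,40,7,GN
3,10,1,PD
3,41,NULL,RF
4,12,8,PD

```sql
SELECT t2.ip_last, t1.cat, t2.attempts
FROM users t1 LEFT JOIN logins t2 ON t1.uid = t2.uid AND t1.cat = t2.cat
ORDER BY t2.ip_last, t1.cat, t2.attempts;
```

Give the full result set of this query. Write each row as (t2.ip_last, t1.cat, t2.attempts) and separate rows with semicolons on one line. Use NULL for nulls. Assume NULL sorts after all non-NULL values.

LEFT JOIN keeps every row from `users`; unmatched rows get NULL for `logins`'s columns.
Matching on t1.uid = t2.uid AND t1.cat = t2.cat.
- uid=5, cat=GN: no t2 row matches, row kept with t2 columns NULL.
- uid=2, cat=QE: no t2 row matches, row kept with t2 columns NULL.
- uid=5, cat=QE: no t2 row matches, row kept with t2 columns NULL.
- uid=5, cat=PD: no t2 row matches, row kept with t2 columns NULL.
- uid=9, cat=RF: no t2 row matches, row kept with t2 columns NULL.
After projecting and ordering:
t2.ip_last | t1.cat | t2.attempts
NULL | GN | NULL
NULL | PD | NULL
NULL | QE | NULL
NULL | QE | NULL
NULL | RF | NULL

(NULL, GN, NULL); (NULL, PD, NULL); (NULL, QE, NULL); (NULL, QE, NULL); (NULL, RF, NULL)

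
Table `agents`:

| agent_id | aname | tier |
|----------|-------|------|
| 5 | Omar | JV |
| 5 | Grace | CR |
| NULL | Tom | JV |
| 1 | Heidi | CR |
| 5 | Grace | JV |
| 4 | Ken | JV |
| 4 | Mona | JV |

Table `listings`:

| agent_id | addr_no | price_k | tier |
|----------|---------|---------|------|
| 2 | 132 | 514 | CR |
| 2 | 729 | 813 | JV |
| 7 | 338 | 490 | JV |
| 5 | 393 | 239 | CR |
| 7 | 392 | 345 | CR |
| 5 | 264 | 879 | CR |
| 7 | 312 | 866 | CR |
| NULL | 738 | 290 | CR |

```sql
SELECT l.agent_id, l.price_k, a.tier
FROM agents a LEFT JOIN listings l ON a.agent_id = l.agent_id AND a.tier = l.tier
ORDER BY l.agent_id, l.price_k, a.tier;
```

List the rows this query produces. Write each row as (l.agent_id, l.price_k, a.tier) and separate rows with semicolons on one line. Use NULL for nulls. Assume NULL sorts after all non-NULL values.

(5, 239, CR); (5, 879, CR); (NULL, NULL, CR); (NULL, NULL, JV); (NULL, NULL, JV); (NULL, NULL, JV); (NULL, NULL, JV); (NULL, NULL, JV)

LEFT JOIN keeps every row from `agents`; unmatched rows get NULL for `listings`'s columns.
Matching on a.agent_id = l.agent_id AND a.tier = l.tier. A NULL in a compared column never satisfies the condition.
- agent_id=5, tier=JV: no l row matches, row kept with l columns NULL.
- agent_id=5, tier=CR: 2 matching l row(s), so 2 row(s) emitted.
- agent_id=NULL, tier=JV: no l row matches, row kept with l columns NULL.
- agent_id=1, tier=CR: no l row matches, row kept with l columns NULL.
- agent_id=5, tier=JV: no l row matches, row kept with l columns NULL.
- agent_id=4, tier=JV: no l row matches, row kept with l columns NULL.
- agent_id=4, tier=JV: no l row matches, row kept with l columns NULL.
After projecting and ordering:
l.agent_id | l.price_k | a.tier
5 | 239 | CR
5 | 879 | CR
NULL | NULL | CR
NULL | NULL | JV
NULL | NULL | JV
NULL | NULL | JV
NULL | NULL | JV
NULL | NULL | JV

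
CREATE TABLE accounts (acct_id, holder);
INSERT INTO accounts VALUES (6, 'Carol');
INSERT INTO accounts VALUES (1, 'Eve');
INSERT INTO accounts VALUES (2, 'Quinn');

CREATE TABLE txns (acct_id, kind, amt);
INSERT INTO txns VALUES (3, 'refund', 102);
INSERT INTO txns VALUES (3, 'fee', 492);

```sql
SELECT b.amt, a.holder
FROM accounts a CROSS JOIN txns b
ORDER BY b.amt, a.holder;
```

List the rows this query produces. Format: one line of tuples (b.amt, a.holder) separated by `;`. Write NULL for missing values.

CROSS JOIN pairs every row of `accounts` with every row of `txns`: 3 × 2 = 6 rows.

(102, Carol); (102, Eve); (102, Quinn); (492, Carol); (492, Eve); (492, Quinn)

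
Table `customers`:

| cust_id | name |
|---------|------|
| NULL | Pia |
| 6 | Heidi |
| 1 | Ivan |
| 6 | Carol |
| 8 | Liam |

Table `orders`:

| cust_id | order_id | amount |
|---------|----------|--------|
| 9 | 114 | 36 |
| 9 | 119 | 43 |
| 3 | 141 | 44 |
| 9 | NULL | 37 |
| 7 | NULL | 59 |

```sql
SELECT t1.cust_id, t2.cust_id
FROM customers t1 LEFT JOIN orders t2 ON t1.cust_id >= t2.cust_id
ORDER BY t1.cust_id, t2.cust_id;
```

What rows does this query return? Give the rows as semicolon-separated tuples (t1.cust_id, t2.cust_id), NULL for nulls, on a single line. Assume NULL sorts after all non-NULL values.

(1, NULL); (6, 3); (6, 3); (8, 3); (8, 7); (NULL, NULL)

LEFT JOIN keeps every row from `customers`; unmatched rows get NULL for `orders`'s columns.
Matching on t1.cust_id >= t2.cust_id. A NULL in a compared column never satisfies the condition.
Matched pairs: 4; unmatched t1 rows kept: 2.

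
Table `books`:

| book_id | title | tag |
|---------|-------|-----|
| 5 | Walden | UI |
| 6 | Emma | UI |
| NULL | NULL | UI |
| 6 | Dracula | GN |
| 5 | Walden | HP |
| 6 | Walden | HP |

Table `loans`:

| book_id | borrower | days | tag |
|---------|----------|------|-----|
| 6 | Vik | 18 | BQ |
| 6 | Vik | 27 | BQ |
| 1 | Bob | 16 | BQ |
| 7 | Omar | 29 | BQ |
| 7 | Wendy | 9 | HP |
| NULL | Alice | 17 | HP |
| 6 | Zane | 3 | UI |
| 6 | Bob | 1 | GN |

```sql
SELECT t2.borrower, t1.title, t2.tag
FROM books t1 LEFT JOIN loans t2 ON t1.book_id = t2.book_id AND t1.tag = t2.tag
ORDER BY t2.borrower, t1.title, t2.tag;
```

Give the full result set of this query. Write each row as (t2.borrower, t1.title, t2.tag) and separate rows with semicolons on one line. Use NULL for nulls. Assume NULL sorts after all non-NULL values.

(Bob, Dracula, GN); (Zane, Emma, UI); (NULL, Walden, NULL); (NULL, Walden, NULL); (NULL, Walden, NULL); (NULL, NULL, NULL)

LEFT JOIN keeps every row from `books`; unmatched rows get NULL for `loans`'s columns.
Matching on t1.book_id = t2.book_id AND t1.tag = t2.tag. A NULL in a compared column never satisfies the condition.
- t1 (book_id=5, tag=UI) has no partner → padded with NULL.
- t1 (book_id=6, tag=UI) pairs with 1 row(s) of t2.
- t1 (book_id=NULL, tag=UI) has no partner → padded with NULL.
- t1 (book_id=6, tag=GN) pairs with 1 row(s) of t2.
- t1 (book_id=5, tag=HP) has no partner → padded with NULL.
- t1 (book_id=6, tag=HP) has no partner → padded with NULL.
After projecting and ordering:
t2.borrower | t1.title | t2.tag
Bob | Dracula | GN
Zane | Emma | UI
NULL | Walden | NULL
NULL | Walden | NULL
NULL | Walden | NULL
NULL | NULL | NULL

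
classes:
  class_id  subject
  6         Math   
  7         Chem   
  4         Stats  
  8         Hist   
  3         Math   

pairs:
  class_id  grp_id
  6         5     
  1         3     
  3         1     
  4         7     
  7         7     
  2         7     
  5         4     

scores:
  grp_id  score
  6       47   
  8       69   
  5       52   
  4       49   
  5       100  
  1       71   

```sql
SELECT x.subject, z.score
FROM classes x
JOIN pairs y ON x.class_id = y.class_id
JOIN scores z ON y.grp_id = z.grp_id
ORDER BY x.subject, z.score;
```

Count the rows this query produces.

Joins associate left-to-right: classes INNER JOIN pairs on class_id gives 4 intermediate row(s).
Then INNER JOIN `scores z` on grp_id: keep only rows whose y.grp_id appears in z.
Result: 3 row(s).

3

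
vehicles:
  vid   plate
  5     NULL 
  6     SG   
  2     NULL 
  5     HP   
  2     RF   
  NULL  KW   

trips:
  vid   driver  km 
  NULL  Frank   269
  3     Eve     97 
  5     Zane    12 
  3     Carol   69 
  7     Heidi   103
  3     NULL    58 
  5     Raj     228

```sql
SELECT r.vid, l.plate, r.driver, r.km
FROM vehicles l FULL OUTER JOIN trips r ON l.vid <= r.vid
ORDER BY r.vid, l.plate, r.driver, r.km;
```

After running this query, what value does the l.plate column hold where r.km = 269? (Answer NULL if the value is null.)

NULL

FULL OUTER JOIN keeps every row from both sides; unmatched rows get NULL for the other side's columns.
Matching on l.vid <= r.vid. A NULL in a compared column never satisfies the condition.
- l (vid=5) pairs with 3 row(s) of r.
- l (vid=6) pairs with 1 row(s) of r.
- l (vid=2) pairs with 6 row(s) of r.
- l (vid=5) pairs with 3 row(s) of r.
- l (vid=2) pairs with 6 row(s) of r.
- l (vid=NULL) has no partner → padded with NULL.
- plus 1 unmatched r row(s), each kept with NULL l columns.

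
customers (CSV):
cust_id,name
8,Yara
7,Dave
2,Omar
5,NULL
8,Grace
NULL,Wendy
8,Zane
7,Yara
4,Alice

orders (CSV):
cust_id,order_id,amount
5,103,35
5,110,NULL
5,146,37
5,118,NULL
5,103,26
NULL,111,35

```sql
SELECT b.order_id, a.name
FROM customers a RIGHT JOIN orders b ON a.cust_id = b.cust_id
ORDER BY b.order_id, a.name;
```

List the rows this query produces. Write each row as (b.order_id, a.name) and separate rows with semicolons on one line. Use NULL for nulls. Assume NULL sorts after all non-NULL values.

RIGHT JOIN keeps every row from `orders`; unmatched rows get NULL for `customers`'s columns.
Matching on a.cust_id = b.cust_id. A NULL in a compared column never satisfies the condition.
- cust_id=8: no matching b row.
- cust_id=7: no matching b row.
- cust_id=2: no matching b row.
- cust_id=5: 5 matching b row(s), so 5 row(s) emitted.
- cust_id=8: no matching b row.
- cust_id=NULL: no matching b row.
- cust_id=8: no matching b row.
- cust_id=7: no matching b row.
- cust_id=4: no matching b row.
- 1 row(s) from b found no a partner → padded with NULL.
After projecting and ordering:
b.order_id | a.name
103 | NULL
103 | NULL
110 | NULL
111 | NULL
118 | NULL
146 | NULL

(103, NULL); (103, NULL); (110, NULL); (111, NULL); (118, NULL); (146, NULL)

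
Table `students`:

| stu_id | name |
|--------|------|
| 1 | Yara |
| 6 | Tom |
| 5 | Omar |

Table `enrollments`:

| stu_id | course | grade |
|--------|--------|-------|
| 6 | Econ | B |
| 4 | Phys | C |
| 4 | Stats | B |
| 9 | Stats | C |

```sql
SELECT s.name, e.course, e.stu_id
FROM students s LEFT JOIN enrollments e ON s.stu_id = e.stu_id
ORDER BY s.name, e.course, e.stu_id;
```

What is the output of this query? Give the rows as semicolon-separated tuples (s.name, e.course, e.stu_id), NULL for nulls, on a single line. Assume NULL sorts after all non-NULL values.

(Omar, NULL, NULL); (Tom, Econ, 6); (Yara, NULL, NULL)

LEFT JOIN keeps every row from `students`; unmatched rows get NULL for `enrollments`'s columns.
Matching on s.stu_id = e.stu_id.
- stu_id=1: no e row matches, row kept with e columns NULL.
- stu_id=6: 1 matching e row(s), so 1 row(s) emitted.
- stu_id=5: no e row matches, row kept with e columns NULL.
After projecting and ordering:
s.name | e.course | e.stu_id
Omar | NULL | NULL
Tom | Econ | 6
Yara | NULL | NULL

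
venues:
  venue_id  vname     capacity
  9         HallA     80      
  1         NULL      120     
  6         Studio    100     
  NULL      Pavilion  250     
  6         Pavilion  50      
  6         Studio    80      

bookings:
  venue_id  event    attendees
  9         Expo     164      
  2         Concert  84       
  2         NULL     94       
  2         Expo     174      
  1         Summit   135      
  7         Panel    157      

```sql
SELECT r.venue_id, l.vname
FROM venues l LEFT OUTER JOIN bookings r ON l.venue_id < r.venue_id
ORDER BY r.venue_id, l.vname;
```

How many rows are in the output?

13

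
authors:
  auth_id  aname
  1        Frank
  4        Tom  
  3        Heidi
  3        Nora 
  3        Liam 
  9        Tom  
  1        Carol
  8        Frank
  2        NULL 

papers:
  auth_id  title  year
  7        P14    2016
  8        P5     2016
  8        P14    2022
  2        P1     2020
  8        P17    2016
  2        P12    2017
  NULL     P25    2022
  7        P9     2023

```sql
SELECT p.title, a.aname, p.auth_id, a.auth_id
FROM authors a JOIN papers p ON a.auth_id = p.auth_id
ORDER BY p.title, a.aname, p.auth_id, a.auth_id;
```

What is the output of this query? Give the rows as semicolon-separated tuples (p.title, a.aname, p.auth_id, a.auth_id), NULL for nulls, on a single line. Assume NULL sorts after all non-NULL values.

INNER JOIN keeps only pairs where the ON condition holds.
Matching on a.auth_id = p.auth_id. A NULL in a compared column never satisfies the condition.
- a (auth_id=1) has no partner → excluded.
- a (auth_id=4) has no partner → excluded.
- a (auth_id=3) has no partner → excluded.
- a (auth_id=3) has no partner → excluded.
- a (auth_id=3) has no partner → excluded.
- a (auth_id=9) has no partner → excluded.
- a (auth_id=1) has no partner → excluded.
- a (auth_id=8) pairs with 3 row(s) of p.
- a (auth_id=2) pairs with 2 row(s) of p.
After projecting and ordering:
p.title | a.aname | p.auth_id | a.auth_id
P1 | NULL | 2 | 2
P12 | NULL | 2 | 2
P14 | Frank | 8 | 8
P17 | Frank | 8 | 8
P5 | Frank | 8 | 8

(P1, NULL, 2, 2); (P12, NULL, 2, 2); (P14, Frank, 8, 8); (P17, Frank, 8, 8); (P5, Frank, 8, 8)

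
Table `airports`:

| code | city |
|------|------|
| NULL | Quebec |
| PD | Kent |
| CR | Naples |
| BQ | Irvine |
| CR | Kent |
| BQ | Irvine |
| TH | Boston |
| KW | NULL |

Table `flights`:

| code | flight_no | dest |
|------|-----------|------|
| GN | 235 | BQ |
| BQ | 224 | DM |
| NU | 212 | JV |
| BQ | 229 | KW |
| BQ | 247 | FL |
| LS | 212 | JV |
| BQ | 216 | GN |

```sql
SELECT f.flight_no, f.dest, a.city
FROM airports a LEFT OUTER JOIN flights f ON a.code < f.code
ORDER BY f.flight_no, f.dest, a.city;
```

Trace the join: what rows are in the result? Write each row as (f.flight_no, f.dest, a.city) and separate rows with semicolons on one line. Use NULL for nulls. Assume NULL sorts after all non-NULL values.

(212, JV, Irvine); (212, JV, Irvine); (212, JV, Irvine); (212, JV, Irvine); (212, JV, Kent); (212, JV, Kent); (212, JV, Naples); (212, JV, Naples); (212, JV, NULL); (212, JV, NULL); (235, BQ, Irvine); (235, BQ, Irvine); (235, BQ, Kent); (235, BQ, Naples); (NULL, NULL, Boston); (NULL, NULL, Kent); (NULL, NULL, Quebec)

LEFT JOIN keeps every row from `airports`; unmatched rows get NULL for `flights`'s columns.
Matching on a.code < f.code. A NULL in a compared column never satisfies the condition.
Matched pairs: 14; unmatched a rows kept: 3.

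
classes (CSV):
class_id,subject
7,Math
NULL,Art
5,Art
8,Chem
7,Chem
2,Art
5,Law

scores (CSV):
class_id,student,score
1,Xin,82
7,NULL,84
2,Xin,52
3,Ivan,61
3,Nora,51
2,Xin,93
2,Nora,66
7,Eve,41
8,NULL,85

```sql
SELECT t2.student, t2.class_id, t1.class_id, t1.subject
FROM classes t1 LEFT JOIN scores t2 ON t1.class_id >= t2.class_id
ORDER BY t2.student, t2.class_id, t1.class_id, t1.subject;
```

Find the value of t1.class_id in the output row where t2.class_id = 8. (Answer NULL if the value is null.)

8

LEFT JOIN keeps every row from `classes`; unmatched rows get NULL for `scores`'s columns.
Matching on t1.class_id >= t2.class_id. A NULL in a compared column never satisfies the condition.
Matched pairs: 41; unmatched t1 rows kept: 1.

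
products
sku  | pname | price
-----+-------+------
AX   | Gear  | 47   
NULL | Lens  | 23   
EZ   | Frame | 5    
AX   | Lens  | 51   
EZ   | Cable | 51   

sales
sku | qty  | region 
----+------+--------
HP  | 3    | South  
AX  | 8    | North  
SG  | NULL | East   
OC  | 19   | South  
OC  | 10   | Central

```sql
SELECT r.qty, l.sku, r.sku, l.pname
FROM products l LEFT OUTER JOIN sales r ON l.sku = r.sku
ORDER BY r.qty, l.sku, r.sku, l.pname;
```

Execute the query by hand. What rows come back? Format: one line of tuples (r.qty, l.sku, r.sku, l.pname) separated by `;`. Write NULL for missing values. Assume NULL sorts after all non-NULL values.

LEFT JOIN keeps every row from `products`; unmatched rows get NULL for `sales`'s columns.
Matching on l.sku = r.sku. A NULL in a compared column never satisfies the condition.
Matched pairs: 2; unmatched l rows kept: 3.

(8, AX, AX, Gear); (8, AX, AX, Lens); (NULL, EZ, NULL, Cable); (NULL, EZ, NULL, Frame); (NULL, NULL, NULL, Lens)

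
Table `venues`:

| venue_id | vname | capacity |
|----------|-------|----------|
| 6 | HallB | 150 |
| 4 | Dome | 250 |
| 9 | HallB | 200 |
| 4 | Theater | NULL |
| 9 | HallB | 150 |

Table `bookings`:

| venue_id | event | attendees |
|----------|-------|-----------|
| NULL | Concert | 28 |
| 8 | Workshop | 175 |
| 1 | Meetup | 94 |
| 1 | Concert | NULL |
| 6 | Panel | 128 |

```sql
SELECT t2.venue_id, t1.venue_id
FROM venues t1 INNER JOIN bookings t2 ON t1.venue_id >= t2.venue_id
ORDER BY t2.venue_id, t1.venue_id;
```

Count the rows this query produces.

INNER JOIN keeps only pairs where the ON condition holds.
Matching on t1.venue_id >= t2.venue_id. A NULL in a compared column never satisfies the condition.
- t1[0] venue_id=6 → 3 match(es) in t2 → 3 row(s).
- t1[1] venue_id=4 → 2 match(es) in t2 → 2 row(s).
- t1[2] venue_id=9 → 4 match(es) in t2 → 4 row(s).
- t1[3] venue_id=4 → 2 match(es) in t2 → 2 row(s).
- t1[4] venue_id=9 → 4 match(es) in t2 → 4 row(s).
Total: 15 rows.

15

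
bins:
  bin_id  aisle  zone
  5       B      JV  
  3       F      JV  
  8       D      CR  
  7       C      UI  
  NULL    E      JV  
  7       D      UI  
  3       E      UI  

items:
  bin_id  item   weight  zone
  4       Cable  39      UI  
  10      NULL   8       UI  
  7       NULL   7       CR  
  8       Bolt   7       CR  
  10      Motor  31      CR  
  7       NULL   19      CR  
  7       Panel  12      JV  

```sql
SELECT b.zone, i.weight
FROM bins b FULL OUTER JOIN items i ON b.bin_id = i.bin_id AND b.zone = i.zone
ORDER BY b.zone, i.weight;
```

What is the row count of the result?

13

FULL OUTER JOIN keeps every row from both sides; unmatched rows get NULL for the other side's columns.
Matching on b.bin_id = i.bin_id AND b.zone = i.zone. A NULL in a compared column never satisfies the condition.
Matched pairs: 1; unmatched b rows kept: 6; unmatched i rows kept: 6.
Total: 1 matched + 12 padded = 13 rows.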